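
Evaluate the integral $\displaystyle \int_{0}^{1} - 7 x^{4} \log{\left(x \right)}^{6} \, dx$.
$- \frac{1008}{15625}$

Start from the elementary integral
$$J(a) = \int_{0}^{1} - 7 x^{a} \, dx = - \frac{7}{a + 1}.$$

Differentiating under the integral sign brings down a factor of $\ln x$:
$$\frac{dJ}{da} = \int_{0}^{1} - 7 x^{a} \log{\left(x \right)} \, dx = \frac{7}{\left(a + 1\right)^{2}}.$$

Repeating $6$ times in total — each differentiation brings down another $\ln x$ — gives
$$\frac{d^{6}J}{da^{6}} = \int_{0}^{1} - 7 x^{a} \log{\left(x \right)}^{6} \, dx = - \frac{5040}{\left(a + 1\right)^{7}},$$
and the integrand here is exactly the target integrand, so $I = - \frac{5040}{\left(a + 1\right)^{7}}$.

Setting $a = 4$:
$$I = - \frac{1008}{15625}.$$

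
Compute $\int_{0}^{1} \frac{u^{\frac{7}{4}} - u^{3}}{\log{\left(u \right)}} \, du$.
$- \log{\left(\frac{16}{11} \right)}$

Introduce a parameter $a$ in the exponent: let $I(a) = \int_{0}^{1} \frac{u^{\frac{7}{4}} - u^{a}}{\log{\left(u \right)}} \, du$.

Since $\dfrac{\partial}{\partial a}\,u^{a} = u^{a} \ln u$, the $\ln u$ in the denominator cancels and
$$\frac{dI}{da} = \int_{0}^{1} -1 u^{a} \, du = -1 \left[\frac{u^{a+1}}{a+1}\right]_0^1 = - \frac{1}{a + 1}.$$

Integrating with respect to $a$ gives $I(a) = - \log{\left(\frac{4 a}{11} + \frac{4}{11} \right)} + C$.

At $a = \frac{7}{4}$ the integrand is identically $0$, so $I(\frac{7}{4}) = 0$. The closed form gives $0$, hence $C = 0$.

Setting $a = 3$:
$$I = - \log{\left(\frac{16}{11} \right)}.$$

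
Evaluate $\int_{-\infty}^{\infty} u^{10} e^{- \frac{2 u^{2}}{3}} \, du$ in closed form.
$\frac{229635 \sqrt{6} \sqrt{\pi}}{2048}$

Consider the simpler parametrised integral
$$J(a) = \int_{-\infty}^{\infty} e^{- a u^{2}} \, du = \frac{\sqrt{\pi}}{\sqrt{a}}.$$

Differentiating under the integral sign brings down a factor of $(-u^2)$:
$$\frac{dJ}{da} = \int_{-\infty}^{\infty} - u^{2} e^{- a u^{2}} \, du = - \frac{\sqrt{\pi}}{2 a^{\frac{3}{2}}}.$$

Repeating $5$ times in total — each differentiation brings down another $(-u^2)$ — gives
$$\frac{d^{5}J}{da^{5}} = \int_{-\infty}^{\infty} - u^{10} e^{- a u^{2}} \, du = - \frac{945 \sqrt{\pi}}{32 a^{\frac{11}{2}}},$$
and the integrand here is $(-1)^{5}$ times the target integrand, so $I = (-1)^{5}\,\frac{d^{5}J}{da^{5}} = \frac{945 \sqrt{\pi}}{32 a^{\frac{11}{2}}}$.

Setting $a = \frac{2}{3}$:
$$I = \frac{229635 \sqrt{6} \sqrt{\pi}}{2048}.$$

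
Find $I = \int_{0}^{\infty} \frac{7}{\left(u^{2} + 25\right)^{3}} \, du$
$\frac{21 \pi}{50000}$

Start from the standard arctangent integral
$$J(a) = \int_{0}^{\infty} \frac{7}{a^{2} + u^{2}} \, du = \frac{7 \pi}{2 a}.$$

Differentiating under the integral sign with respect to $a$,
$$\frac{dJ}{da} = \int_{0}^{\infty} - \frac{14 a}{\left(a^{2} + u^{2}\right)^{2}} \, du = - \frac{7 \pi}{2 a^{2}},$$
so $\int_{0}^{\infty} \frac{7}{\left(a^{2} + u^{2}\right)^{2}} \, du = \frac{7 \pi}{4 a^{3}}$.

Repeating — each differentiation of $1/(u^2+a^2)^j$ produces $-2ja/(u^2+a^2)^{j+1}$ — and dividing through by $-2ja$ at each step yields, after $2$ differentiations in total,
$$\int_{0}^{\infty} \frac{7}{\left(a^{2} + u^{2}\right)^{3}} \, du = \frac{21 \pi}{16 a^{5}}.$$

Setting $a = 5$:
$$I = \frac{21 \pi}{50000}.$$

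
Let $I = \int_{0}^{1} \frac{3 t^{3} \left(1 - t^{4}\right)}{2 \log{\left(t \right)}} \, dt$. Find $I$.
$- \frac{3 \log{\left(2 \right)}}{2}$

Consider the one-parameter family: let $I(a) = \int_{0}^{1} \frac{3 \left(- t^{7} + t^{a}\right)}{2 \log{\left(t \right)}} \, dt$.

Since $\dfrac{\partial}{\partial a}\,t^{a} = t^{a} \ln t$, the $\ln t$ in the denominator cancels and
$$\frac{dI}{da} = \int_{0}^{1} \frac{3}{2} t^{a} \, dt = \frac{3}{2} \left[\frac{t^{a+1}}{a+1}\right]_0^1 = \frac{3}{2 \left(a + 1\right)}.$$

Integrating with respect to $a$ gives $I(a) = \frac{3 \log{\left(a + 1 \right)}}{2} - \frac{9 \log{\left(2 \right)}}{2} + C$.

At $a = 7$ the integrand is identically $0$, so $I(7) = 0$. The closed form gives $0$, hence $C = 0$.

Setting $a = 3$:
$$I = - \frac{3 \log{\left(2 \right)}}{2}.$$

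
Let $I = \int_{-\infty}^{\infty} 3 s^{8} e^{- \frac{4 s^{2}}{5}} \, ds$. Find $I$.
$\frac{196875 \sqrt{5} \sqrt{\pi}}{8192}$

Begin with the known integral
$$J(a) = \int_{-\infty}^{\infty} 3 e^{- a s^{2}} \, ds = \frac{3 \sqrt{\pi}}{\sqrt{a}}.$$

Differentiating under the integral sign brings down a factor of $(-s^2)$:
$$\frac{dJ}{da} = \int_{-\infty}^{\infty} - 3 s^{2} e^{- a s^{2}} \, ds = - \frac{3 \sqrt{\pi}}{2 a^{\frac{3}{2}}}.$$

Repeating $4$ times in total — each differentiation brings down another $(-s^2)$ — gives
$$\frac{d^{4}J}{da^{4}} = \int_{-\infty}^{\infty} 3 s^{8} e^{- a s^{2}} \, ds = \frac{315 \sqrt{\pi}}{16 a^{\frac{9}{2}}},$$
and the integrand here is exactly the target integrand, so $I = \frac{315 \sqrt{\pi}}{16 a^{\frac{9}{2}}}$.

Setting $a = \frac{4}{5}$:
$$I = \frac{196875 \sqrt{5} \sqrt{\pi}}{8192}.$$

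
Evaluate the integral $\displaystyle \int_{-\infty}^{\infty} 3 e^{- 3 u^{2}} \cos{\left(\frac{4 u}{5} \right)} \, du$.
$\frac{\sqrt{3} \sqrt{\pi}}{e^{\frac{4}{75}}}$

Treat the cosine frequency as a parameter and define $I(b) = \int_{-\infty}^{\infty} 3 e^{- 3 u^{2}} \cos{\left(b u \right)} \, du$.

Differentiating under the integral sign,
$$I'(b) = \int_{-\infty}^{\infty} - 3 u e^{- 3 u^{2}} \sin{\left(b u \right)} \, du.$$

Integrate $\int_{-\infty}^{\infty} u \sin(b u)\, e^{- 3 u^{2}}\, du$ by parts with $w = \sin(b u)$ and $dv = u\, e^{- 3 u^{2}}\, du$, giving $v = - \frac{e^{- 3 u^{2}}}{6}$. The boundary term vanishes and
$$\int_{-\infty}^{\infty} u \sin(b u)\, e^{- 3 u^{2}}\, du = \frac{b}{6} \int_{-\infty}^{\infty} \cos(b u)\, e^{- 3 u^{2}}\, du,$$
so $I'(b) = - \frac{b}{6}\, I(b)$.

This is a separable first-order ODE; solving with the initial condition $I(0) = \int_{-\infty}^{\infty} 3 e^{- 3 u^{2}}\,du = \sqrt{3} \sqrt{\pi}$ gives
$$I(b) = \sqrt{3} \sqrt{\pi} e^{- \frac{b^{2}}{12}}.$$

Setting $b = \frac{4}{5}$:
$$I = \frac{\sqrt{3} \sqrt{\pi}}{e^{\frac{4}{75}}}.$$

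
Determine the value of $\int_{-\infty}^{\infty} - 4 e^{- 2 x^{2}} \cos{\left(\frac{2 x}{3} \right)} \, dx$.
$- \frac{2 \sqrt{2} \sqrt{\pi}}{e^{\frac{1}{18}}}$

Treat the cosine frequency as a parameter and define $I(b) = \int_{-\infty}^{\infty} - 4 e^{- 2 x^{2}} \cos{\left(b x \right)} \, dx$.

Differentiating under the integral sign,
$$I'(b) = \int_{-\infty}^{\infty} 4 x e^{- 2 x^{2}} \sin{\left(b x \right)} \, dx.$$

Integrate $\int_{-\infty}^{\infty} x \sin(b x)\, e^{- 2 x^{2}}\, dx$ by parts with $u = \sin(b x)$ and $dv = x\, e^{- 2 x^{2}}\, dx$, giving $v = - \frac{e^{- 2 x^{2}}}{4}$. The boundary term vanishes and
$$\int_{-\infty}^{\infty} x \sin(b x)\, e^{- 2 x^{2}}\, dx = \frac{b}{4} \int_{-\infty}^{\infty} \cos(b x)\, e^{- 2 x^{2}}\, dx,$$
so $I'(b) = - \frac{b}{4}\, I(b)$.

This is a separable first-order ODE; solving with the initial condition $I(0) = \int_{-\infty}^{\infty} - 4 e^{- 2 x^{2}}\,dx = - 2 \sqrt{2} \sqrt{\pi}$ gives
$$I(b) = - 2 \sqrt{2} \sqrt{\pi} e^{- \frac{b^{2}}{8}}.$$

Setting $b = \frac{2}{3}$:
$$I = - \frac{2 \sqrt{2} \sqrt{\pi}}{e^{\frac{1}{18}}}.$$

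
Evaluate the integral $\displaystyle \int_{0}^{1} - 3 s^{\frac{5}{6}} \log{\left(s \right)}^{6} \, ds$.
$- \frac{604661760}{19487171}$

Start from the elementary integral
$$J(a) = \int_{0}^{1} - 3 s^{a} \, ds = - \frac{3}{a + 1}.$$

Differentiating under the integral sign brings down a factor of $\ln s$:
$$\frac{dJ}{da} = \int_{0}^{1} - 3 s^{a} \log{\left(s \right)} \, ds = \frac{3}{\left(a + 1\right)^{2}}.$$

Repeating $6$ times in total — each differentiation brings down another $\ln s$ — gives
$$\frac{d^{6}J}{da^{6}} = \int_{0}^{1} - 3 s^{a} \log{\left(s \right)}^{6} \, ds = - \frac{2160}{\left(a + 1\right)^{7}},$$
and the integrand here is exactly the target integrand, so $I = - \frac{2160}{\left(a + 1\right)^{7}}$.

Setting $a = \frac{5}{6}$:
$$I = - \frac{604661760}{19487171}.$$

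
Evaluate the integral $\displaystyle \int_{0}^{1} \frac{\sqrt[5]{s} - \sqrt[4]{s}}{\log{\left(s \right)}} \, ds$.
$\log{\left(\frac{24}{25} \right)}$

Introduce a parameter $a$ in the exponent: let $I(a) = \int_{0}^{1} \frac{- \sqrt[4]{s} + s^{a}}{\log{\left(s \right)}} \, ds$.

Since $\dfrac{\partial}{\partial a}\,s^{a} = s^{a} \ln s$, the $\ln s$ in the denominator cancels and
$$\frac{dI}{da} = \int_{0}^{1} s^{a} \, ds = \left[\frac{s^{a+1}}{a+1}\right]_0^1 = \frac{1}{a + 1}.$$

Integrating with respect to $a$ gives $I(a) = \log{\left(\frac{4 a}{5} + \frac{4}{5} \right)} + C$.

At $a = \frac{1}{4}$ the integrand is identically $0$, so $I(\frac{1}{4}) = 0$. The closed form gives $0$, hence $C = 0$.

Setting $a = \frac{1}{5}$:
$$I = \log{\left(\frac{24}{25} \right)}.$$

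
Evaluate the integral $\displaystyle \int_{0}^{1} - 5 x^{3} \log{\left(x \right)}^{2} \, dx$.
$- \frac{5}{32}$

Begin with the known integral
$$J(a) = \int_{0}^{1} - 5 x^{a} \, dx = - \frac{5}{a + 1}.$$

Differentiating under the integral sign brings down a factor of $\ln x$:
$$\frac{dJ}{da} = \int_{0}^{1} - 5 x^{a} \log{\left(x \right)} \, dx = \frac{5}{\left(a + 1\right)^{2}}.$$

Repeating twice in total — each differentiation brings down another $\ln x$ — gives
$$\frac{d^{2}J}{da^{2}} = \int_{0}^{1} - 5 x^{a} \log{\left(x \right)}^{2} \, dx = - \frac{10}{\left(a + 1\right)^{3}},$$
and the integrand here is exactly the target integrand, so $I = - \frac{10}{\left(a + 1\right)^{3}}$.

Setting $a = 3$:
$$I = - \frac{5}{32}.$$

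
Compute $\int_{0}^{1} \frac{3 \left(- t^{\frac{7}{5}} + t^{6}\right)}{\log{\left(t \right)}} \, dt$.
$\log{\left(\frac{42875}{1728} \right)}$

Introduce a parameter $a$ in the exponent: let $I(a) = \int_{0}^{1} \frac{3 \left(- t^{\frac{7}{5}} + t^{a}\right)}{\log{\left(t \right)}} \, dt$.

Since $\dfrac{\partial}{\partial a}\,t^{a} = t^{a} \ln t$, the $\ln t$ in the denominator cancels and
$$\frac{dI}{da} = \int_{0}^{1} 3 t^{a} \, dt = 3 \left[\frac{t^{a+1}}{a+1}\right]_0^1 = \frac{3}{a + 1}.$$

Integrating with respect to $a$ gives $I(a) = \log{\left(\frac{125 \left(a + 1\right)^{3}}{1728} \right)} + C$.

At $a = \frac{7}{5}$ the integrand is identically $0$, so $I(\frac{7}{5}) = 0$. The closed form gives $0$, hence $C = 0$.

Setting $a = 6$:
$$I = \log{\left(\frac{42875}{1728} \right)}.$$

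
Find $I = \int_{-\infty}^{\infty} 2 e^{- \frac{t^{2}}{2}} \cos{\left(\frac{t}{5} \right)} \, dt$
$\frac{2 \sqrt{2} \sqrt{\pi}}{e^{\frac{1}{50}}}$

Let $b$ denote the cosine frequency and define $I(b) = \int_{-\infty}^{\infty} 2 e^{- \frac{t^{2}}{2}} \cos{\left(b t \right)} \, dt$.

Differentiating under the integral sign,
$$I'(b) = \int_{-\infty}^{\infty} - 2 t e^{- \frac{t^{2}}{2}} \sin{\left(b t \right)} \, dt.$$

Integrate $\int_{-\infty}^{\infty} t \sin(b t)\, e^{- \frac{t^{2}}{2}}\, dt$ by parts with $u = \sin(b t)$ and $dv = t\, e^{- \frac{t^{2}}{2}}\, dt$, giving $v = - e^{- \frac{t^{2}}{2}}$. The boundary term vanishes and
$$\int_{-\infty}^{\infty} t \sin(b t)\, e^{- \frac{t^{2}}{2}}\, dt = b \int_{-\infty}^{\infty} \cos(b t)\, e^{- \frac{t^{2}}{2}}\, dt,$$
so $I'(b) = - b\, I(b)$.

This is a separable first-order ODE; solving with the initial condition $I(0) = \int_{-\infty}^{\infty} 2 e^{- \frac{t^{2}}{2}}\,dt = 2 \sqrt{2} \sqrt{\pi}$ gives
$$I(b) = 2 \sqrt{2} \sqrt{\pi} e^{- \frac{b^{2}}{2}}.$$

Setting $b = \frac{1}{5}$:
$$I = \frac{2 \sqrt{2} \sqrt{\pi}}{e^{\frac{1}{50}}}.$$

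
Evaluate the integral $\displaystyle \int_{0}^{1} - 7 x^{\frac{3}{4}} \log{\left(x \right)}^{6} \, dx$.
$- \frac{11796480}{117649}$

Consider the simpler parametrised integral
$$J(a) = \int_{0}^{1} - 7 x^{a} \, dx = - \frac{7}{a + 1}.$$

Differentiating under the integral sign brings down a factor of $\ln x$:
$$\frac{dJ}{da} = \int_{0}^{1} - 7 x^{a} \log{\left(x \right)} \, dx = \frac{7}{\left(a + 1\right)^{2}}.$$

Repeating $6$ times in total — each differentiation brings down another $\ln x$ — gives
$$\frac{d^{6}J}{da^{6}} = \int_{0}^{1} - 7 x^{a} \log{\left(x \right)}^{6} \, dx = - \frac{5040}{\left(a + 1\right)^{7}},$$
and the integrand here is exactly the target integrand, so $I = - \frac{5040}{\left(a + 1\right)^{7}}$.

Setting $a = \frac{3}{4}$:
$$I = - \frac{11796480}{117649}.$$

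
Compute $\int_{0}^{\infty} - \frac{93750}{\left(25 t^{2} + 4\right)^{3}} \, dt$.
$- \frac{28125 \pi}{256}$

Recall the elementary integral
$$J(a) = \int_{0}^{\infty} - \frac{6}{a^{2} + t^{2}} \, dt = - \frac{3 \pi}{a}.$$

Differentiating under the integral sign with respect to $a$,
$$\frac{dJ}{da} = \int_{0}^{\infty} \frac{12 a}{\left(a^{2} + t^{2}\right)^{2}} \, dt = \frac{3 \pi}{a^{2}},$$
so $\int_{0}^{\infty} - \frac{6}{\left(a^{2} + t^{2}\right)^{2}} \, dt = - \frac{3 \pi}{2 a^{3}}$.

Repeating — each differentiation of $1/(t^2+a^2)^j$ produces $-2ja/(t^2+a^2)^{j+1}$ — and dividing through by $-2ja$ at each step yields, after $2$ differentiations in total,
$$\int_{0}^{\infty} - \frac{6}{\left(a^{2} + t^{2}\right)^{3}} \, dt = - \frac{9 \pi}{8 a^{5}}.$$

Setting $a = \frac{2}{5}$:
$$I = - \frac{28125 \pi}{256}.$$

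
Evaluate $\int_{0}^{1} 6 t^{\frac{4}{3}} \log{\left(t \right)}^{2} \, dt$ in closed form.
$\frac{324}{343}$

Begin with the known integral
$$J(a) = \int_{0}^{1} 6 t^{a} \, dt = \frac{6}{a + 1}.$$

Differentiating under the integral sign brings down a factor of $\ln t$:
$$\frac{dJ}{da} = \int_{0}^{1} 6 t^{a} \log{\left(t \right)} \, dt = - \frac{6}{\left(a + 1\right)^{2}}.$$

Repeating twice in total — each differentiation brings down another $\ln t$ — gives
$$\frac{d^{2}J}{da^{2}} = \int_{0}^{1} 6 t^{a} \log{\left(t \right)}^{2} \, dt = \frac{12}{\left(a + 1\right)^{3}},$$
and the integrand here is exactly the target integrand, so $I = \frac{12}{\left(a + 1\right)^{3}}$.

Setting $a = \frac{4}{3}$:
$$I = \frac{324}{343}.$$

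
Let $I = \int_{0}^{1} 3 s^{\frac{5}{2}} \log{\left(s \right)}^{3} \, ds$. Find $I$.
$- \frac{288}{2401}$

Begin with the known integral
$$J(a) = \int_{0}^{1} 3 s^{a} \, ds = \frac{3}{a + 1}.$$

Differentiating under the integral sign brings down a factor of $\ln s$:
$$\frac{dJ}{da} = \int_{0}^{1} 3 s^{a} \log{\left(s \right)} \, ds = - \frac{3}{\left(a + 1\right)^{2}}.$$

Repeating $3$ times in total — each differentiation brings down another $\ln s$ — gives
$$\frac{d^{3}J}{da^{3}} = \int_{0}^{1} 3 s^{a} \log{\left(s \right)}^{3} \, ds = - \frac{18}{\left(a + 1\right)^{4}},$$
and the integrand here is exactly the target integrand, so $I = - \frac{18}{\left(a + 1\right)^{4}}$.

Setting $a = \frac{5}{2}$:
$$I = - \frac{288}{2401}.$$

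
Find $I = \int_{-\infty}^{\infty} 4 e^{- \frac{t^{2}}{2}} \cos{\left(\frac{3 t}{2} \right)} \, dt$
$\frac{4 \sqrt{2} \sqrt{\pi}}{e^{\frac{9}{8}}}$

Define $I(b) = \int_{-\infty}^{\infty} 4 e^{- \frac{t^{2}}{2}} \cos{\left(b t \right)} \, dt$.

Differentiating under the integral sign,
$$I'(b) = \int_{-\infty}^{\infty} - 4 t e^{- \frac{t^{2}}{2}} \sin{\left(b t \right)} \, dt.$$

Integrate $\int_{-\infty}^{\infty} t \sin(b t)\, e^{- \frac{t^{2}}{2}}\, dt$ by parts with $u = \sin(b t)$ and $dv = t\, e^{- \frac{t^{2}}{2}}\, dt$, giving $v = - e^{- \frac{t^{2}}{2}}$. The boundary term vanishes and
$$\int_{-\infty}^{\infty} t \sin(b t)\, e^{- \frac{t^{2}}{2}}\, dt = b \int_{-\infty}^{\infty} \cos(b t)\, e^{- \frac{t^{2}}{2}}\, dt,$$
so $I'(b) = - b\, I(b)$.

This is a separable first-order ODE; solving with the initial condition $I(0) = \int_{-\infty}^{\infty} 4 e^{- \frac{t^{2}}{2}}\,dt = 4 \sqrt{2} \sqrt{\pi}$ gives
$$I(b) = 4 \sqrt{2} \sqrt{\pi} e^{- \frac{b^{2}}{2}}.$$

Setting $b = \frac{3}{2}$:
$$I = \frac{4 \sqrt{2} \sqrt{\pi}}{e^{\frac{9}{8}}}.$$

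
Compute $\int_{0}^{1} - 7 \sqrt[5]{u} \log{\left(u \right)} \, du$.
$\frac{175}{36}$

Consider the simpler parametrised integral
$$J(a) = \int_{0}^{1} - 7 u^{a} \, du = - \frac{7}{a + 1}.$$

Differentiating under the integral sign brings down a factor of $\ln u$:
$$\frac{dJ}{da} = \int_{0}^{1} - 7 u^{a} \log{\left(u \right)} \, du = \frac{7}{\left(a + 1\right)^{2}}.$$

The integral on the left is $I$, so $I = \frac{7}{\left(a + 1\right)^{2}}$.

Setting $a = \frac{1}{5}$:
$$I = \frac{175}{36}.$$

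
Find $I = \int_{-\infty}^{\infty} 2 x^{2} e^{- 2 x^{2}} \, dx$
$\frac{\sqrt{2} \sqrt{\pi}}{4}$

Start from the elementary integral
$$J(a) = \int_{-\infty}^{\infty} 2 e^{- a x^{2}} \, dx = \frac{2 \sqrt{\pi}}{\sqrt{a}}.$$

Differentiating under the integral sign brings down a factor of $(-x^2)$:
$$\frac{dJ}{da} = \int_{-\infty}^{\infty} - 2 x^{2} e^{- a x^{2}} \, dx = - \frac{\sqrt{\pi}}{a^{\frac{3}{2}}}.$$

The integral on the left is $-I$, so $I = \frac{\sqrt{\pi}}{a^{\frac{3}{2}}}$.

Setting $a = 2$:
$$I = \frac{\sqrt{2} \sqrt{\pi}}{4}.$$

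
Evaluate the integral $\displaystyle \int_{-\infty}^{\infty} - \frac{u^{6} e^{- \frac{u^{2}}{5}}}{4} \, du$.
$- \frac{1875 \sqrt{5} \sqrt{\pi}}{32}$

Start from the elementary integral
$$J(a) = \int_{-\infty}^{\infty} - \frac{e^{- a u^{2}}}{4} \, du = - \frac{\sqrt{\pi}}{4 \sqrt{a}}.$$

Differentiating under the integral sign brings down a factor of $(-u^2)$:
$$\frac{dJ}{da} = \int_{-\infty}^{\infty} \frac{u^{2} e^{- a u^{2}}}{4} \, du = \frac{\sqrt{\pi}}{8 a^{\frac{3}{2}}}.$$

Repeating $3$ times in total — each differentiation brings down another $(-u^2)$ — gives
$$\frac{d^{3}J}{da^{3}} = \int_{-\infty}^{\infty} \frac{u^{6} e^{- a u^{2}}}{4} \, du = \frac{15 \sqrt{\pi}}{32 a^{\frac{7}{2}}},$$
and the integrand here is $(-1)^{3}$ times the target integrand, so $I = (-1)^{3}\,\frac{d^{3}J}{da^{3}} = - \frac{15 \sqrt{\pi}}{32 a^{\frac{7}{2}}}$.

Setting $a = \frac{1}{5}$:
$$I = - \frac{1875 \sqrt{5} \sqrt{\pi}}{32}.$$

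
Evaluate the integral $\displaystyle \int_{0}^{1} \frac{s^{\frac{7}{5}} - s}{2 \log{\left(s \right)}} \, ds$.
$\log{\left(\frac{\sqrt{30}}{5} \right)}$

Consider the one-parameter family: let $I(a) = \int_{0}^{1} \frac{s^{\frac{7}{5}} - s^{a}}{2 \log{\left(s \right)}} \, ds$.

Since $\dfrac{\partial}{\partial a}\,s^{a} = s^{a} \ln s$, the $\ln s$ in the denominator cancels and
$$\frac{dI}{da} = \int_{0}^{1} - \frac{1}{2} s^{a} \, ds = - \frac{1}{2} \left[\frac{s^{a+1}}{a+1}\right]_0^1 = - \frac{1}{2 a + 2}.$$

Integrating with respect to $a$ gives $I(a) = - \frac{\log{\left(a + 1 \right)}}{2} - \frac{\log{\left(5 \right)}}{2} + \frac{\log{\left(12 \right)}}{2} + C$.

At $a = \frac{7}{5}$ the integrand is identically $0$, so $I(\frac{7}{5}) = 0$. The closed form gives $0$, hence $C = 0$.

Setting $a = 1$:
$$I = \log{\left(\frac{\sqrt{30}}{5} \right)}.$$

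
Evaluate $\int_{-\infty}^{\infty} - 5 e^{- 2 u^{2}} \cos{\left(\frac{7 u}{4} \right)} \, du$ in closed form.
$- \frac{5 \sqrt{2} \sqrt{\pi}}{2 e^{\frac{49}{128}}}$

Define $I(b) = \int_{-\infty}^{\infty} - 5 e^{- 2 u^{2}} \cos{\left(b u \right)} \, du$.

Differentiating under the integral sign,
$$I'(b) = \int_{-\infty}^{\infty} 5 u e^{- 2 u^{2}} \sin{\left(b u \right)} \, du.$$

Integrate $\int_{-\infty}^{\infty} u \sin(b u)\, e^{- 2 u^{2}}\, du$ by parts with $w = \sin(b u)$ and $dv = u\, e^{- 2 u^{2}}\, du$, giving $v = - \frac{e^{- 2 u^{2}}}{4}$. The boundary term vanishes and
$$\int_{-\infty}^{\infty} u \sin(b u)\, e^{- 2 u^{2}}\, du = \frac{b}{4} \int_{-\infty}^{\infty} \cos(b u)\, e^{- 2 u^{2}}\, du,$$
so $I'(b) = - \frac{b}{4}\, I(b)$.

This is a separable first-order ODE; solving with the initial condition $I(0) = \int_{-\infty}^{\infty} - 5 e^{- 2 u^{2}}\,du = - \frac{5 \sqrt{2} \sqrt{\pi}}{2}$ gives
$$I(b) = - \frac{5 \sqrt{2} \sqrt{\pi} e^{- \frac{b^{2}}{8}}}{2}.$$

Setting $b = \frac{7}{4}$:
$$I = - \frac{5 \sqrt{2} \sqrt{\pi}}{2 e^{\frac{49}{128}}}.$$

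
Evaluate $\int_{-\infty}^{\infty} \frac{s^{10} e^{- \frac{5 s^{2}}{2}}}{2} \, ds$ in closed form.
$\frac{189 \sqrt{10} \sqrt{\pi}}{6250}$

Start from the elementary integral
$$J(a) = \int_{-\infty}^{\infty} \frac{e^{- a s^{2}}}{2} \, ds = \frac{\sqrt{\pi}}{2 \sqrt{a}}.$$

Differentiating under the integral sign brings down a factor of $(-s^2)$:
$$\frac{dJ}{da} = \int_{-\infty}^{\infty} - \frac{s^{2} e^{- a s^{2}}}{2} \, ds = - \frac{\sqrt{\pi}}{4 a^{\frac{3}{2}}}.$$

Repeating $5$ times in total — each differentiation brings down another $(-s^2)$ — gives
$$\frac{d^{5}J}{da^{5}} = \int_{-\infty}^{\infty} - \frac{s^{10} e^{- a s^{2}}}{2} \, ds = - \frac{945 \sqrt{\pi}}{64 a^{\frac{11}{2}}},$$
and the integrand here is $(-1)^{5}$ times the target integrand, so $I = (-1)^{5}\,\frac{d^{5}J}{da^{5}} = \frac{945 \sqrt{\pi}}{64 a^{\frac{11}{2}}}$.

Setting $a = \frac{5}{2}$:
$$I = \frac{189 \sqrt{10} \sqrt{\pi}}{6250}.$$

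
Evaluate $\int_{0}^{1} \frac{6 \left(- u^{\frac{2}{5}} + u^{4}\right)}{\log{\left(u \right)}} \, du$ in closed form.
$\log{\left(\frac{244140625}{117649} \right)}$

Replace the exponent $\frac{2}{5}$ by a parameter $a$: let $I(a) = \int_{0}^{1} \frac{6 \left(u^{4} - u^{a}\right)}{\log{\left(u \right)}} \, du$.

Since $\dfrac{\partial}{\partial a}\,u^{a} = u^{a} \ln u$, the $\ln u$ in the denominator cancels and
$$\frac{dI}{da} = \int_{0}^{1} -6 u^{a} \, du = -6 \left[\frac{u^{a+1}}{a+1}\right]_0^1 = - \frac{6}{a + 1}.$$

Integrating with respect to $a$ gives $I(a) = \log{\left(\frac{15625}{\left(a + 1\right)^{6}} \right)} + C$.

At $a = 4$ the integrand is identically $0$, so $I(4) = 0$. The closed form gives $0$, hence $C = 0$.

Setting $a = \frac{2}{5}$:
$$I = \log{\left(\frac{244140625}{117649} \right)}.$$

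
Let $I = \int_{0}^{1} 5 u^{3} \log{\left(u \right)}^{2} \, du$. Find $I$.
$\frac{5}{32}$

Consider the simpler parametrised integral
$$J(a) = \int_{0}^{1} 5 u^{a} \, du = \frac{5}{a + 1}.$$

Differentiating under the integral sign brings down a factor of $\ln u$:
$$\frac{dJ}{da} = \int_{0}^{1} 5 u^{a} \log{\left(u \right)} \, du = - \frac{5}{\left(a + 1\right)^{2}}.$$

Repeating twice in total — each differentiation brings down another $\ln u$ — gives
$$\frac{d^{2}J}{da^{2}} = \int_{0}^{1} 5 u^{a} \log{\left(u \right)}^{2} \, du = \frac{10}{\left(a + 1\right)^{3}},$$
and the integrand here is exactly the target integrand, so $I = \frac{10}{\left(a + 1\right)^{3}}$.

Setting $a = 3$:
$$I = \frac{5}{32}.$$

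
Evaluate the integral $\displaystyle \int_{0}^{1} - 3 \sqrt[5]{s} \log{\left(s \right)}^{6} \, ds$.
$- \frac{390625}{648}$

Start from the elementary integral
$$J(a) = \int_{0}^{1} - 3 s^{a} \, ds = - \frac{3}{a + 1}.$$

Differentiating under the integral sign brings down a factor of $\ln s$:
$$\frac{dJ}{da} = \int_{0}^{1} - 3 s^{a} \log{\left(s \right)} \, ds = \frac{3}{\left(a + 1\right)^{2}}.$$

Repeating $6$ times in total — each differentiation brings down another $\ln s$ — gives
$$\frac{d^{6}J}{da^{6}} = \int_{0}^{1} - 3 s^{a} \log{\left(s \right)}^{6} \, ds = - \frac{2160}{\left(a + 1\right)^{7}},$$
and the integrand here is exactly the target integrand, so $I = - \frac{2160}{\left(a + 1\right)^{7}}$.

Setting $a = \frac{1}{5}$:
$$I = - \frac{390625}{648}.$$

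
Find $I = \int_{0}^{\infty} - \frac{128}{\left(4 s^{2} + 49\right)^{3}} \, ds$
$- \frac{12 \pi}{16807}$

Start from the standard arctangent integral
$$J(a) = \int_{0}^{\infty} - \frac{2}{a^{2} + s^{2}} \, ds = - \frac{\pi}{a}.$$

Differentiating under the integral sign with respect to $a$,
$$\frac{dJ}{da} = \int_{0}^{\infty} \frac{4 a}{\left(a^{2} + s^{2}\right)^{2}} \, ds = \frac{\pi}{a^{2}},$$
so $\int_{0}^{\infty} - \frac{2}{\left(a^{2} + s^{2}\right)^{2}} \, ds = - \frac{\pi}{2 a^{3}}$.

Repeating — each differentiation of $1/(s^2+a^2)^j$ produces $-2ja/(s^2+a^2)^{j+1}$ — and dividing through by $-2ja$ at each step yields, after $2$ differentiations in total,
$$\int_{0}^{\infty} - \frac{2}{\left(a^{2} + s^{2}\right)^{3}} \, ds = - \frac{3 \pi}{8 a^{5}}.$$

Setting $a = \frac{7}{2}$:
$$I = - \frac{12 \pi}{16807}.$$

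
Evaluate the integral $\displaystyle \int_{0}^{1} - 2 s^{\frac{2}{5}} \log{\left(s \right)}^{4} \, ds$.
$- \frac{150000}{16807}$

Begin with the known integral
$$J(a) = \int_{0}^{1} - 2 s^{a} \, ds = - \frac{2}{a + 1}.$$

Differentiating under the integral sign brings down a factor of $\ln s$:
$$\frac{dJ}{da} = \int_{0}^{1} - 2 s^{a} \log{\left(s \right)} \, ds = \frac{2}{\left(a + 1\right)^{2}}.$$

Repeating $4$ times in total — each differentiation brings down another $\ln s$ — gives
$$\frac{d^{4}J}{da^{4}} = \int_{0}^{1} - 2 s^{a} \log{\left(s \right)}^{4} \, ds = - \frac{48}{\left(a + 1\right)^{5}},$$
and the integrand here is exactly the target integrand, so $I = - \frac{48}{\left(a + 1\right)^{5}}$.

Setting $a = \frac{2}{5}$:
$$I = - \frac{150000}{16807}.$$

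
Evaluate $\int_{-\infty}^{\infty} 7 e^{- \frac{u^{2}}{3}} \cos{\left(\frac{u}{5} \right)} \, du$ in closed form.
$\frac{7 \sqrt{3} \sqrt{\pi}}{e^{\frac{3}{100}}}$

Let $b$ denote the cosine frequency and define $I(b) = \int_{-\infty}^{\infty} 7 e^{- \frac{u^{2}}{3}} \cos{\left(b u \right)} \, du$.

Differentiating under the integral sign,
$$I'(b) = \int_{-\infty}^{\infty} - 7 u e^{- \frac{u^{2}}{3}} \sin{\left(b u \right)} \, du.$$

Integrate $\int_{-\infty}^{\infty} u \sin(b u)\, e^{- \frac{u^{2}}{3}}\, du$ by parts with $w = \sin(b u)$ and $dv = u\, e^{- \frac{u^{2}}{3}}\, du$, giving $v = - \frac{3 e^{- \frac{u^{2}}{3}}}{2}$. The boundary term vanishes and
$$\int_{-\infty}^{\infty} u \sin(b u)\, e^{- \frac{u^{2}}{3}}\, du = \frac{3 b}{2} \int_{-\infty}^{\infty} \cos(b u)\, e^{- \frac{u^{2}}{3}}\, du,$$
so $I'(b) = - \frac{3 b}{2}\, I(b)$.

This is a separable first-order ODE; solving with the initial condition $I(0) = \int_{-\infty}^{\infty} 7 e^{- \frac{u^{2}}{3}}\,du = 7 \sqrt{3} \sqrt{\pi}$ gives
$$I(b) = 7 \sqrt{3} \sqrt{\pi} e^{- \frac{3 b^{2}}{4}}.$$

Setting $b = \frac{1}{5}$:
$$I = \frac{7 \sqrt{3} \sqrt{\pi}}{e^{\frac{3}{100}}}.$$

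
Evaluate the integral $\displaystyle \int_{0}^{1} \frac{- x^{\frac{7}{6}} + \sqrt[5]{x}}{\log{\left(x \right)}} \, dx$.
$- \log{\left(\frac{65}{36} \right)}$

Replace the exponent $\frac{7}{6}$ by a parameter $a$: let $I(a) = \int_{0}^{1} \frac{\sqrt[5]{x} - x^{a}}{\log{\left(x \right)}} \, dx$.

Since $\dfrac{\partial}{\partial a}\,x^{a} = x^{a} \ln x$, the $\ln x$ in the denominator cancels and
$$\frac{dI}{da} = \int_{0}^{1} -1 x^{a} \, dx = -1 \left[\frac{x^{a+1}}{a+1}\right]_0^1 = - \frac{1}{a + 1}.$$

Integrating with respect to $a$ gives $I(a) = - \log{\left(\frac{5 a}{6} + \frac{5}{6} \right)} + C$.

At $a = \frac{1}{5}$ the integrand is identically $0$, so $I(\frac{1}{5}) = 0$. The closed form gives $0$, hence $C = 0$.

Setting $a = \frac{7}{6}$:
$$I = - \log{\left(\frac{65}{36} \right)}.$$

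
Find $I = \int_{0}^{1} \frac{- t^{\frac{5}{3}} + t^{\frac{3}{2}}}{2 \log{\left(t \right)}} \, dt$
$\log{\left(\frac{\sqrt{15}}{4} \right)}$

Introduce a parameter $a$ in the exponent: let $I(a) = \int_{0}^{1} \frac{- t^{\frac{5}{3}} + t^{a}}{2 \log{\left(t \right)}} \, dt$.

Since $\dfrac{\partial}{\partial a}\,t^{a} = t^{a} \ln t$, the $\ln t$ in the denominator cancels and
$$\frac{dI}{da} = \int_{0}^{1} \frac{1}{2} t^{a} \, dt = \frac{1}{2} \left[\frac{t^{a+1}}{a+1}\right]_0^1 = \frac{1}{2 \left(a + 1\right)}.$$

Integrating with respect to $a$ gives $I(a) = \log{\left(\frac{\sqrt{6} \sqrt{a + 1}}{4} \right)} + C$.

At $a = \frac{5}{3}$ the integrand is identically $0$, so $I(\frac{5}{3}) = 0$. The closed form gives $0$, hence $C = 0$.

Setting $a = \frac{3}{2}$:
$$I = \log{\left(\frac{\sqrt{15}}{4} \right)}.$$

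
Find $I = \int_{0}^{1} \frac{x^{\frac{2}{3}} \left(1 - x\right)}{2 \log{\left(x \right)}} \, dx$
$\log{\left(\frac{\sqrt{10}}{4} \right)}$

Consider the one-parameter family: let $I(a) = \int_{0}^{1} \frac{x^{\frac{2}{3}} - x^{a}}{2 \log{\left(x \right)}} \, dx$.

Since $\dfrac{\partial}{\partial a}\,x^{a} = x^{a} \ln x$, the $\ln x$ in the denominator cancels and
$$\frac{dI}{da} = \int_{0}^{1} - \frac{1}{2} x^{a} \, dx = - \frac{1}{2} \left[\frac{x^{a+1}}{a+1}\right]_0^1 = - \frac{1}{2 a + 2}.$$

Integrating with respect to $a$ gives $I(a) = - \frac{\log{\left(a + 1 \right)}}{2} - \frac{\log{\left(3 \right)}}{2} + \frac{\log{\left(5 \right)}}{2} + C$.

At $a = \frac{2}{3}$ the integrand is identically $0$, so $I(\frac{2}{3}) = 0$. The closed form gives $0$, hence $C = 0$.

Setting $a = \frac{5}{3}$:
$$I = \log{\left(\frac{\sqrt{10}}{4} \right)}.$$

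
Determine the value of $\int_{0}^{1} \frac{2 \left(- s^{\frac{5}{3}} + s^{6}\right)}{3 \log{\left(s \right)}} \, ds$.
$\log{\left(\frac{21^{\frac{2}{3}}}{4} \right)}$

Consider the one-parameter family: let $I(a) = \int_{0}^{1} \frac{2 \left(- s^{\frac{5}{3}} + s^{a}\right)}{3 \log{\left(s \right)}} \, ds$.

Since $\dfrac{\partial}{\partial a}\,s^{a} = s^{a} \ln s$, the $\ln s$ in the denominator cancels and
$$\frac{dI}{da} = \int_{0}^{1} \frac{2}{3} s^{a} \, ds = \frac{2}{3} \left[\frac{s^{a+1}}{a+1}\right]_0^1 = \frac{2}{3 \left(a + 1\right)}.$$

Integrating with respect to $a$ gives $I(a) = \log{\left(\frac{3^{\frac{2}{3}} \left(a + 1\right)^{\frac{2}{3}}}{4} \right)} + C$.

At $a = \frac{5}{3}$ the integrand is identically $0$, so $I(\frac{5}{3}) = 0$. The closed form gives $0$, hence $C = 0$.

Setting $a = 6$:
$$I = \log{\left(\frac{21^{\frac{2}{3}}}{4} \right)}.$$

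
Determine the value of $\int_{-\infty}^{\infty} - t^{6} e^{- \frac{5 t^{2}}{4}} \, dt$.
$- \frac{48 \sqrt{5} \sqrt{\pi}}{125}$

Begin with the known integral
$$J(a) = \int_{-\infty}^{\infty} - e^{- a t^{2}} \, dt = - \frac{\sqrt{\pi}}{\sqrt{a}}.$$

Differentiating under the integral sign brings down a factor of $(-t^2)$:
$$\frac{dJ}{da} = \int_{-\infty}^{\infty} t^{2} e^{- a t^{2}} \, dt = \frac{\sqrt{\pi}}{2 a^{\frac{3}{2}}}.$$

Repeating $3$ times in total — each differentiation brings down another $(-t^2)$ — gives
$$\frac{d^{3}J}{da^{3}} = \int_{-\infty}^{\infty} t^{6} e^{- a t^{2}} \, dt = \frac{15 \sqrt{\pi}}{8 a^{\frac{7}{2}}},$$
and the integrand here is $(-1)^{3}$ times the target integrand, so $I = (-1)^{3}\,\frac{d^{3}J}{da^{3}} = - \frac{15 \sqrt{\pi}}{8 a^{\frac{7}{2}}}$.

Setting $a = \frac{5}{4}$:
$$I = - \frac{48 \sqrt{5} \sqrt{\pi}}{125}.$$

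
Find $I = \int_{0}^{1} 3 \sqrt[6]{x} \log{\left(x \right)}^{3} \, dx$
$- \frac{23328}{2401}$

Start from the elementary integral
$$J(a) = \int_{0}^{1} 3 x^{a} \, dx = \frac{3}{a + 1}.$$

Differentiating under the integral sign brings down a factor of $\ln x$:
$$\frac{dJ}{da} = \int_{0}^{1} 3 x^{a} \log{\left(x \right)} \, dx = - \frac{3}{\left(a + 1\right)^{2}}.$$

Repeating $3$ times in total — each differentiation brings down another $\ln x$ — gives
$$\frac{d^{3}J}{da^{3}} = \int_{0}^{1} 3 x^{a} \log{\left(x \right)}^{3} \, dx = - \frac{18}{\left(a + 1\right)^{4}},$$
and the integrand here is exactly the target integrand, so $I = - \frac{18}{\left(a + 1\right)^{4}}$.

Setting $a = \frac{1}{6}$:
$$I = - \frac{23328}{2401}.$$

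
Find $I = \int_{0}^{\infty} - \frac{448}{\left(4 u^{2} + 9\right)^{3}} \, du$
$- \frac{14 \pi}{81}$

Start from the standard arctangent integral
$$J(a) = \int_{0}^{\infty} - \frac{7}{a^{2} + u^{2}} \, du = - \frac{7 \pi}{2 a}.$$

Differentiating under the integral sign with respect to $a$,
$$\frac{dJ}{da} = \int_{0}^{\infty} \frac{14 a}{\left(a^{2} + u^{2}\right)^{2}} \, du = \frac{7 \pi}{2 a^{2}},$$
so $\int_{0}^{\infty} - \frac{7}{\left(a^{2} + u^{2}\right)^{2}} \, du = - \frac{7 \pi}{4 a^{3}}$.

Repeating — each differentiation of $1/(u^2+a^2)^j$ produces $-2ja/(u^2+a^2)^{j+1}$ — and dividing through by $-2ja$ at each step yields, after $2$ differentiations in total,
$$\int_{0}^{\infty} - \frac{7}{\left(a^{2} + u^{2}\right)^{3}} \, du = - \frac{21 \pi}{16 a^{5}}.$$

Setting $a = \frac{3}{2}$:
$$I = - \frac{14 \pi}{81}.$$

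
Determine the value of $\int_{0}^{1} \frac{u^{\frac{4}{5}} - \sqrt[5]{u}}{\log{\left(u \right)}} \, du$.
$- \log{\left(2 \right)} + \log{\left(3 \right)}$

Introduce a parameter $a$ in the exponent: let $I(a) = \int_{0}^{1} \frac{u^{\frac{4}{5}} - u^{a}}{\log{\left(u \right)}} \, du$.

Since $\dfrac{\partial}{\partial a}\,u^{a} = u^{a} \ln u$, the $\ln u$ in the denominator cancels and
$$\frac{dI}{da} = \int_{0}^{1} -1 u^{a} \, du = -1 \left[\frac{u^{a+1}}{a+1}\right]_0^1 = - \frac{1}{a + 1}.$$

Integrating with respect to $a$ gives $I(a) = - \log{\left(\frac{5 a}{9} + \frac{5}{9} \right)} + C$.

At $a = \frac{4}{5}$ the integrand is identically $0$, so $I(\frac{4}{5}) = 0$. The closed form gives $0$, hence $C = 0$.

Setting $a = \frac{1}{5}$:
$$I = - \log{\left(2 \right)} + \log{\left(3 \right)}.$$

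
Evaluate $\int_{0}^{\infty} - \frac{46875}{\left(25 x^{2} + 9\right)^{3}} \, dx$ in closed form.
$- \frac{3125 \pi}{432}$

Start from the standard arctangent integral
$$J(a) = \int_{0}^{\infty} - \frac{3}{a^{2} + x^{2}} \, dx = - \frac{3 \pi}{2 a}.$$

Differentiating under the integral sign with respect to $a$,
$$\frac{dJ}{da} = \int_{0}^{\infty} \frac{6 a}{\left(a^{2} + x^{2}\right)^{2}} \, dx = \frac{3 \pi}{2 a^{2}},$$
so $\int_{0}^{\infty} - \frac{3}{\left(a^{2} + x^{2}\right)^{2}} \, dx = - \frac{3 \pi}{4 a^{3}}$.

Repeating — each differentiation of $1/(x^2+a^2)^j$ produces $-2ja/(x^2+a^2)^{j+1}$ — and dividing through by $-2ja$ at each step yields, after $2$ differentiations in total,
$$\int_{0}^{\infty} - \frac{3}{\left(a^{2} + x^{2}\right)^{3}} \, dx = - \frac{9 \pi}{16 a^{5}}.$$

Setting $a = \frac{3}{5}$:
$$I = - \frac{3125 \pi}{432}.$$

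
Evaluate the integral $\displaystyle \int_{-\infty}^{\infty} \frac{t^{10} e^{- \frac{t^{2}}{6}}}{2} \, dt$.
$\frac{229635 \sqrt{6} \sqrt{\pi}}{2}$

Begin with the known integral
$$J(a) = \int_{-\infty}^{\infty} \frac{e^{- a t^{2}}}{2} \, dt = \frac{\sqrt{\pi}}{2 \sqrt{a}}.$$

Differentiating under the integral sign brings down a factor of $(-t^2)$:
$$\frac{dJ}{da} = \int_{-\infty}^{\infty} - \frac{t^{2} e^{- a t^{2}}}{2} \, dt = - \frac{\sqrt{\pi}}{4 a^{\frac{3}{2}}}.$$

Repeating $5$ times in total — each differentiation brings down another $(-t^2)$ — gives
$$\frac{d^{5}J}{da^{5}} = \int_{-\infty}^{\infty} - \frac{t^{10} e^{- a t^{2}}}{2} \, dt = - \frac{945 \sqrt{\pi}}{64 a^{\frac{11}{2}}},$$
and the integrand here is $(-1)^{5}$ times the target integrand, so $I = (-1)^{5}\,\frac{d^{5}J}{da^{5}} = \frac{945 \sqrt{\pi}}{64 a^{\frac{11}{2}}}$.

Setting $a = \frac{1}{6}$:
$$I = \frac{229635 \sqrt{6} \sqrt{\pi}}{2}.$$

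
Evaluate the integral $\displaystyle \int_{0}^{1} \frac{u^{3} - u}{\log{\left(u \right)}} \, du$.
$\log{\left(2 \right)}$

Introduce a parameter $a$ in the exponent: let $I(a) = \int_{0}^{1} \frac{- u + u^{a}}{\log{\left(u \right)}} \, du$.

Since $\dfrac{\partial}{\partial a}\,u^{a} = u^{a} \ln u$, the $\ln u$ in the denominator cancels and
$$\frac{dI}{da} = \int_{0}^{1} u^{a} \, du = \left[\frac{u^{a+1}}{a+1}\right]_0^1 = \frac{1}{a + 1}.$$

Integrating with respect to $a$ gives $I(a) = \log{\left(\frac{a}{2} + \frac{1}{2} \right)} + C$.

At $a = 1$ the integrand is identically $0$, so $I(1) = 0$. The closed form gives $0$, hence $C = 0$.

Setting $a = 3$:
$$I = \log{\left(2 \right)}.$$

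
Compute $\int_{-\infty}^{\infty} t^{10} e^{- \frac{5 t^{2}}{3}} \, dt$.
$\frac{45927 \sqrt{15} \sqrt{\pi}}{100000}$

Start from the elementary integral
$$J(a) = \int_{-\infty}^{\infty} e^{- a t^{2}} \, dt = \frac{\sqrt{\pi}}{\sqrt{a}}.$$

Differentiating under the integral sign brings down a factor of $(-t^2)$:
$$\frac{dJ}{da} = \int_{-\infty}^{\infty} - t^{2} e^{- a t^{2}} \, dt = - \frac{\sqrt{\pi}}{2 a^{\frac{3}{2}}}.$$

Repeating $5$ times in total — each differentiation brings down another $(-t^2)$ — gives
$$\frac{d^{5}J}{da^{5}} = \int_{-\infty}^{\infty} - t^{10} e^{- a t^{2}} \, dt = - \frac{945 \sqrt{\pi}}{32 a^{\frac{11}{2}}},$$
and the integrand here is $(-1)^{5}$ times the target integrand, so $I = (-1)^{5}\,\frac{d^{5}J}{da^{5}} = \frac{945 \sqrt{\pi}}{32 a^{\frac{11}{2}}}$.

Setting $a = \frac{5}{3}$:
$$I = \frac{45927 \sqrt{15} \sqrt{\pi}}{100000}.$$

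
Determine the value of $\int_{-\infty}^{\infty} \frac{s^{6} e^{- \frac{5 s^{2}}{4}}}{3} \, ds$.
$\frac{16 \sqrt{5} \sqrt{\pi}}{125}$

Consider the simpler parametrised integral
$$J(a) = \int_{-\infty}^{\infty} \frac{e^{- a s^{2}}}{3} \, ds = \frac{\sqrt{\pi}}{3 \sqrt{a}}.$$

Differentiating under the integral sign brings down a factor of $(-s^2)$:
$$\frac{dJ}{da} = \int_{-\infty}^{\infty} - \frac{s^{2} e^{- a s^{2}}}{3} \, ds = - \frac{\sqrt{\pi}}{6 a^{\frac{3}{2}}}.$$

Repeating $3$ times in total — each differentiation brings down another $(-s^2)$ — gives
$$\frac{d^{3}J}{da^{3}} = \int_{-\infty}^{\infty} - \frac{s^{6} e^{- a s^{2}}}{3} \, ds = - \frac{5 \sqrt{\pi}}{8 a^{\frac{7}{2}}},$$
and the integrand here is $(-1)^{3}$ times the target integrand, so $I = (-1)^{3}\,\frac{d^{3}J}{da^{3}} = \frac{5 \sqrt{\pi}}{8 a^{\frac{7}{2}}}$.

Setting $a = \frac{5}{4}$:
$$I = \frac{16 \sqrt{5} \sqrt{\pi}}{125}.$$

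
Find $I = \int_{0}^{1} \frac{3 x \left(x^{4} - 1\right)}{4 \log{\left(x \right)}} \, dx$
$\log{\left(3^{\frac{3}{4}} \right)}$

Introduce a parameter $a$ in the exponent: let $I(a) = \int_{0}^{1} \frac{3 \left(x^{5} - x^{a}\right)}{4 \log{\left(x \right)}} \, dx$.

Since $\dfrac{\partial}{\partial a}\,x^{a} = x^{a} \ln x$, the $\ln x$ in the denominator cancels and
$$\frac{dI}{da} = \int_{0}^{1} - \frac{3}{4} x^{a} \, dx = - \frac{3}{4} \left[\frac{x^{a+1}}{a+1}\right]_0^1 = - \frac{3}{4 a + 4}.$$

Integrating with respect to $a$ gives $I(a) = - \frac{3 \log{\left(a + 1 \right)}}{4} + \frac{3 \log{\left(6 \right)}}{4} + C$.

At $a = 5$ the integrand is identically $0$, so $I(5) = 0$. The closed form gives $0$, hence $C = 0$.

Setting $a = 1$:
$$I = \log{\left(3^{\frac{3}{4}} \right)}.$$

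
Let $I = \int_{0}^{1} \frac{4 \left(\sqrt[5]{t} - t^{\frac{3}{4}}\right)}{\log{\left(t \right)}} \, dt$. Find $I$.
$\log{\left(\frac{331776}{1500625} \right)}$

Replace the exponent $\frac{1}{5}$ by a parameter $a$: let $I(a) = \int_{0}^{1} \frac{4 \left(- t^{\frac{3}{4}} + t^{a}\right)}{\log{\left(t \right)}} \, dt$.

Since $\dfrac{\partial}{\partial a}\,t^{a} = t^{a} \ln t$, the $\ln t$ in the denominator cancels and
$$\frac{dI}{da} = \int_{0}^{1} 4 t^{a} \, dt = 4 \left[\frac{t^{a+1}}{a+1}\right]_0^1 = \frac{4}{a + 1}.$$

Integrating with respect to $a$ gives $I(a) = \log{\left(\frac{256 \left(a + 1\right)^{4}}{2401} \right)} + C$.

At $a = \frac{3}{4}$ the integrand is identically $0$, so $I(\frac{3}{4}) = 0$. The closed form gives $0$, hence $C = 0$.

Setting $a = \frac{1}{5}$:
$$I = \log{\left(\frac{331776}{1500625} \right)}.$$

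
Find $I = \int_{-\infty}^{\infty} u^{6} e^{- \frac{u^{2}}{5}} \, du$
$\frac{1875 \sqrt{5} \sqrt{\pi}}{8}$

Start from the elementary integral
$$J(a) = \int_{-\infty}^{\infty} e^{- a u^{2}} \, du = \frac{\sqrt{\pi}}{\sqrt{a}}.$$

Differentiating under the integral sign brings down a factor of $(-u^2)$:
$$\frac{dJ}{da} = \int_{-\infty}^{\infty} - u^{2} e^{- a u^{2}} \, du = - \frac{\sqrt{\pi}}{2 a^{\frac{3}{2}}}.$$

Repeating $3$ times in total — each differentiation brings down another $(-u^2)$ — gives
$$\frac{d^{3}J}{da^{3}} = \int_{-\infty}^{\infty} - u^{6} e^{- a u^{2}} \, du = - \frac{15 \sqrt{\pi}}{8 a^{\frac{7}{2}}},$$
and the integrand here is $(-1)^{3}$ times the target integrand, so $I = (-1)^{3}\,\frac{d^{3}J}{da^{3}} = \frac{15 \sqrt{\pi}}{8 a^{\frac{7}{2}}}$.

Setting $a = \frac{1}{5}$:
$$I = \frac{1875 \sqrt{5} \sqrt{\pi}}{8}.$$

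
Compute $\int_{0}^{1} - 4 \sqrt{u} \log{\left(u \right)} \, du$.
$\frac{16}{9}$

Consider the simpler parametrised integral
$$J(a) = \int_{0}^{1} - 4 u^{a} \, du = - \frac{4}{a + 1}.$$

Differentiating under the integral sign brings down a factor of $\ln u$:
$$\frac{dJ}{da} = \int_{0}^{1} - 4 u^{a} \log{\left(u \right)} \, du = \frac{4}{\left(a + 1\right)^{2}}.$$

The integral on the left is $I$, so $I = \frac{4}{\left(a + 1\right)^{2}}$.

Setting $a = \frac{1}{2}$:
$$I = \frac{16}{9}.$$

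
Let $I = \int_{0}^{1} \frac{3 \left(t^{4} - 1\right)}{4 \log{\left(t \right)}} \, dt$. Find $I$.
$\frac{3 \log{\left(5 \right)}}{4}$

Consider the one-parameter family: let $I(a) = \int_{0}^{1} \frac{3 \left(t^{a} - 1\right)}{4 \log{\left(t \right)}} \, dt$.

Since $\dfrac{\partial}{\partial a}\,t^{a} = t^{a} \ln t$, the $\ln t$ in the denominator cancels and
$$\frac{dI}{da} = \int_{0}^{1} \frac{3}{4} t^{a} \, dt = \frac{3}{4} \left[\frac{t^{a+1}}{a+1}\right]_0^1 = \frac{3}{4 \left(a + 1\right)}.$$

Integrating with respect to $a$ gives $I(a) = \frac{3 \log{\left(a + 1 \right)}}{4} + C$.

At $a = 0$ the integrand is identically $0$, so $I(0) = 0$. The closed form gives $0$, hence $C = 0$.

Setting $a = 4$:
$$I = \frac{3 \log{\left(5 \right)}}{4}.$$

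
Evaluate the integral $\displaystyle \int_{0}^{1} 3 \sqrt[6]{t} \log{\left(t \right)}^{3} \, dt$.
$- \frac{23328}{2401}$

Begin with the known integral
$$J(a) = \int_{0}^{1} 3 t^{a} \, dt = \frac{3}{a + 1}.$$

Differentiating under the integral sign brings down a factor of $\ln t$:
$$\frac{dJ}{da} = \int_{0}^{1} 3 t^{a} \log{\left(t \right)} \, dt = - \frac{3}{\left(a + 1\right)^{2}}.$$

Repeating $3$ times in total — each differentiation brings down another $\ln t$ — gives
$$\frac{d^{3}J}{da^{3}} = \int_{0}^{1} 3 t^{a} \log{\left(t \right)}^{3} \, dt = - \frac{18}{\left(a + 1\right)^{4}},$$
and the integrand here is exactly the target integrand, so $I = - \frac{18}{\left(a + 1\right)^{4}}$.

Setting $a = \frac{1}{6}$:
$$I = - \frac{23328}{2401}.$$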